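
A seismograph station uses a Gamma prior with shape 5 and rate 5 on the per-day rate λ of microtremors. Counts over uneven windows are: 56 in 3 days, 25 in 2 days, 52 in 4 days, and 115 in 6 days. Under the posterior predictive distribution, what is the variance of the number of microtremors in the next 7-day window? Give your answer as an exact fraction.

Total count: 56 + 25 + 52 + 115 = 248.
Total exposure: 3 + 2 + 4 + 6 = 15 days.
The Gamma prior is conjugate for the Poisson rate, so λ | data ~ Gamma(5+248, 5+15) = Gamma(253, 20).
The posterior predictive for a window of length T is Negative Binomial with variance T·α'·(β'+T)/β'² = 7·253·27/400 = 47817/400.

47817/400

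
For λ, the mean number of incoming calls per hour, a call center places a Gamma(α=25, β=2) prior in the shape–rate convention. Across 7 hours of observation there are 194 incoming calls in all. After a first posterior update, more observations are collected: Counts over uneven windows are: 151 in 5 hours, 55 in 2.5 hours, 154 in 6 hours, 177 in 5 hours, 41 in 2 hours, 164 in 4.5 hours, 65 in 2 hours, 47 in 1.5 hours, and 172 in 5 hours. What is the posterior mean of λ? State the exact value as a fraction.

498/17

Total count 194 over total exposure 7 hours.
After the first batch: Gamma(25 + 194, 2 + 7) = Gamma(219, 9).
Total count: 151 + 55 + 154 + 177 + 41 + 164 + 65 + 47 + 172 = 1026.
Total exposure: 5 + 2.5 + 6 + 5 + 2 + 4.5 + 2 + 1.5 + 5 = 33.5 hours.
After the second batch: Gamma(219 + 1026, 9 + 33.5) = Gamma(1245, 85/2).
Posterior mean = α'/β' = 1245/(85/2) = 498/17.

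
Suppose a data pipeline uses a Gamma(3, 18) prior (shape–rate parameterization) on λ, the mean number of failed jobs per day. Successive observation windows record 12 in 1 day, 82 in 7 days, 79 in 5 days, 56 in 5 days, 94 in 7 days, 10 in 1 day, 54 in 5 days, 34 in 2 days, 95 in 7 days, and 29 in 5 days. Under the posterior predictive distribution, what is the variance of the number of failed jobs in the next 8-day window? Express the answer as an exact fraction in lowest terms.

Total count: 12 + 82 + 79 + 56 + 94 + 10 + 54 + 34 + 95 + 29 = 545.
Total exposure: 1 + 7 + 5 + 5 + 7 + 1 + 5 + 2 + 7 + 5 = 45 days.
Posterior: α' = 3 + 545 = 548, β' = 18 + 45 = 63.
The posterior predictive for a window of length T is Negative Binomial with variance T·α'·(β'+T)/β'² = 8·548·71/3969 = 311264/3969.

311264/3969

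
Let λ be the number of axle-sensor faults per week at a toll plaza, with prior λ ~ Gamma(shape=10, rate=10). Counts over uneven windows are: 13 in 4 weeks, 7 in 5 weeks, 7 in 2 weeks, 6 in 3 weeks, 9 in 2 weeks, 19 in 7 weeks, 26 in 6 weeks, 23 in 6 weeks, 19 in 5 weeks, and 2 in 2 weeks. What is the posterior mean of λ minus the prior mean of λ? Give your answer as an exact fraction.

Total count: 13 + 7 + 7 + 6 + 9 + 19 + 26 + 23 + 19 + 2 = 131.
Total exposure: 4 + 5 + 2 + 3 + 2 + 7 + 6 + 6 + 5 + 2 = 42 weeks.
By Gamma–Poisson conjugacy, the posterior is Gamma(α + Σx, β + Σt) = Gamma(10 + 131, 10 + 42) = Gamma(141, 52).
Posterior mean = 141/52 = 141/52; prior mean = 10/10 = 1. Difference = 141/52 − 1 = 89/52.

89/52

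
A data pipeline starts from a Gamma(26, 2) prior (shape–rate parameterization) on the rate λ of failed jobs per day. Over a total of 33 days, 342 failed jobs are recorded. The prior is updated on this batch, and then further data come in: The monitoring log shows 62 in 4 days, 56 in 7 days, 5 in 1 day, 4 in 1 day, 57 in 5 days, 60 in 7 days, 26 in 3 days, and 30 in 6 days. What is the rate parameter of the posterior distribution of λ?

Total count 342 over total exposure 33 days.
After the first batch: Gamma(26 + 342, 2 + 33) = Gamma(368, 35).
Total count: 62 + 56 + 5 + 4 + 57 + 60 + 26 + 30 = 300.
Total exposure: 4 + 7 + 1 + 1 + 5 + 7 + 3 + 6 = 34 days.
After the second batch: Gamma(368 + 300, 35 + 34) = Gamma(668, 69).

69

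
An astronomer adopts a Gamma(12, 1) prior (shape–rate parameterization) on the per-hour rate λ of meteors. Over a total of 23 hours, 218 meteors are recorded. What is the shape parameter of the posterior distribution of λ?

230

Total count 218 over total exposure 23 hours.
Conjugate update: add total count to the shape and total exposure to the rate, giving Gamma(230, 24).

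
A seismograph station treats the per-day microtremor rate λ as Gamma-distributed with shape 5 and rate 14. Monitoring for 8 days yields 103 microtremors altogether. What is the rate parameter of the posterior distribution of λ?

22

Total count 103 over total exposure 8 days.
Gamma(α, β) with Poisson data over total exposure Σt gives posterior Gamma(α+Σx, β+Σt) = Gamma(108, 22).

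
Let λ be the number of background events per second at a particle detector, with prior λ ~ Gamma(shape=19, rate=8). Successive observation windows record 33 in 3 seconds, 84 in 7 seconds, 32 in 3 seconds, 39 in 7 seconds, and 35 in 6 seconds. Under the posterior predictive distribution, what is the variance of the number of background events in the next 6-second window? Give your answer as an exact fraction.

14520/289

Total count: 33 + 84 + 32 + 39 + 35 = 223.
Total exposure: 3 + 7 + 3 + 7 + 6 = 26 seconds.
Gamma(α, β) with Poisson data over total exposure Σt gives posterior Gamma(α+Σx, β+Σt) = Gamma(242, 34).
The posterior predictive for a window of length T is Negative Binomial with variance T·α'·(β'+T)/β'² = 6·242·40/1156 = 14520/289.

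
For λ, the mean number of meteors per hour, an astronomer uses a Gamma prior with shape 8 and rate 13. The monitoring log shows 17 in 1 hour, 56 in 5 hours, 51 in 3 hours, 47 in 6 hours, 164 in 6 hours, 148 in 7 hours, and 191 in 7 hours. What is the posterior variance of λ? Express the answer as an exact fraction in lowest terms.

Total count: 17 + 56 + 51 + 47 + 164 + 148 + 191 = 674.
Total exposure: 1 + 5 + 3 + 6 + 6 + 7 + 7 = 35 hours.
Conjugate update: add total count to the shape and total exposure to the rate, giving Gamma(682, 48).
Posterior variance = α'/β'² = 682/2304 = 341/1152.

341/1152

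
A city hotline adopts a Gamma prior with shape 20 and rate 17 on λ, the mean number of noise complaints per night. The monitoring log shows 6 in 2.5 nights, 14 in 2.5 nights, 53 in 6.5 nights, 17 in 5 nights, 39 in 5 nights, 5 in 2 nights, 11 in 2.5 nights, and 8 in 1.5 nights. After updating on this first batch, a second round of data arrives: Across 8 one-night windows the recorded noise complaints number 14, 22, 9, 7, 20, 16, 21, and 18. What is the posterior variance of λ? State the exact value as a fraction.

16/147

Total count: 6 + 14 + 53 + 17 + 39 + 5 + 11 + 8 = 153.
Total exposure: 2.5 + 2.5 + 6.5 + 5 + 5 + 2 + 2.5 + 1.5 = 27.5 nights.
After the first batch: Gamma(20 + 153, 17 + 27.5) = Gamma(173, 89/2).
Total count: 14 + 22 + 9 + 7 + 20 + 16 + 21 + 18 = 127.
Total exposure: 8 nights.
After the second batch: Gamma(173 + 127, 89/2 + 8) = Gamma(300, 105/2).
Posterior variance = α'/β'² = 300/(11025/4) = 16/147.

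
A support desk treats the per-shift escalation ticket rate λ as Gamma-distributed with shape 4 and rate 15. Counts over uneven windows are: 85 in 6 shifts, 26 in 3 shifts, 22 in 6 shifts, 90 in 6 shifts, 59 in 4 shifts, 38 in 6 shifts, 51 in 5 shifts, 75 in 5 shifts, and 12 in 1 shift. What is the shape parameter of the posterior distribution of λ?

462

Total count: 85 + 26 + 22 + 90 + 59 + 38 + 51 + 75 + 12 = 458.
Total exposure: 6 + 3 + 6 + 6 + 4 + 6 + 5 + 5 + 1 = 42 shifts.
By Gamma–Poisson conjugacy, the posterior is Gamma(α + Σx, β + Σt) = Gamma(4 + 458, 15 + 42) = Gamma(462, 57).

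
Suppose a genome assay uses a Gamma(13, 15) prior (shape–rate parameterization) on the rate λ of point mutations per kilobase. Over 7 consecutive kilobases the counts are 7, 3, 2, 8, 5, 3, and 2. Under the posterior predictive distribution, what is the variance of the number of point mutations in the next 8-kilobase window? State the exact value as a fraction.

Total count: 7 + 3 + 2 + 8 + 5 + 3 + 2 = 30.
Total exposure: 7 kilobases.
Conjugate update: add total count to the shape and total exposure to the rate, giving Gamma(43, 22).
The posterior predictive for a window of length T is Negative Binomial with variance T·α'·(β'+T)/β'² = 8·43·30/484 = 2580/121.

2580/121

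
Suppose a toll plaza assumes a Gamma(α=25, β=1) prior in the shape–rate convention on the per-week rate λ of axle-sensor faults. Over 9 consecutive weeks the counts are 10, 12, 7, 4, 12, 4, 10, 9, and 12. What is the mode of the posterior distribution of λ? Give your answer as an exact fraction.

Total count: 10 + 12 + 7 + 4 + 12 + 4 + 10 + 9 + 12 = 80.
Total exposure: 9 weeks.
By Gamma–Poisson conjugacy, the posterior is Gamma(α + Σx, β + Σt) = Gamma(25 + 80, 1 + 9) = Gamma(105, 10).
Posterior mode = (α'−1)/β' = 104/10 = 52/5.

52/5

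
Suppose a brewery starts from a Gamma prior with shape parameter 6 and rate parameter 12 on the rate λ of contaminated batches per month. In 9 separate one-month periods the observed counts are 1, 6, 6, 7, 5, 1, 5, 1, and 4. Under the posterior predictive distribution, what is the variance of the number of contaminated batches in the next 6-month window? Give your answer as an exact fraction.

108/7

Total count: 1 + 6 + 6 + 7 + 5 + 1 + 5 + 1 + 4 = 36.
Total exposure: 9 months.
By Gamma–Poisson conjugacy, the posterior is Gamma(α + Σx, β + Σt) = Gamma(6 + 36, 12 + 9) = Gamma(42, 21).
The posterior predictive for a window of length T is Negative Binomial with variance T·α'·(β'+T)/β'² = 6·42·27/441 = 108/7.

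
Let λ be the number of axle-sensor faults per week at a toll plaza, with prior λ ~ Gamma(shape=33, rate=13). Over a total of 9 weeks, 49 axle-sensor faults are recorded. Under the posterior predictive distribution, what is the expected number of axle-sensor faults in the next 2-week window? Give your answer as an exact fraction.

82/11

Total count 49 over total exposure 9 weeks.
By Gamma–Poisson conjugacy, the posterior is Gamma(α + Σx, β + Σt) = Gamma(33 + 49, 13 + 9) = Gamma(82, 22).
Predictive mean over a 2-week window = T·E[λ|data] = 2·82/22 = 82/11.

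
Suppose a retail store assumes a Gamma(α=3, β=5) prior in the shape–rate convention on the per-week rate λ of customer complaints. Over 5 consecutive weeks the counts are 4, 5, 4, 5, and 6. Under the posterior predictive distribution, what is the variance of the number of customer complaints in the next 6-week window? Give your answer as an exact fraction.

648/25

Total count: 4 + 5 + 4 + 5 + 6 = 24.
Total exposure: 5 weeks.
Posterior: α' = 3 + 24 = 27, β' = 5 + 5 = 10.
The posterior predictive for a window of length T is Negative Binomial with variance T·α'·(β'+T)/β'² = 6·27·16/100 = 648/25.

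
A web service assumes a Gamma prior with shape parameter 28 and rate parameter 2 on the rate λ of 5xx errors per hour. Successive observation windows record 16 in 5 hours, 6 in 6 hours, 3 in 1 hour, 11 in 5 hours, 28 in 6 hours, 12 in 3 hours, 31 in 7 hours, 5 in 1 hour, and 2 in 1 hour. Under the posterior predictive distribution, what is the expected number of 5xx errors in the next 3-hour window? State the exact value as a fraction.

Total count: 16 + 6 + 3 + 11 + 28 + 12 + 31 + 5 + 2 = 114.
Total exposure: 5 + 6 + 1 + 5 + 6 + 3 + 7 + 1 + 1 = 35 hours.
Posterior: α' = 28 + 114 = 142, β' = 2 + 35 = 37.
Predictive mean over a 3-hour window = T·E[λ|data] = 3·142/37 = 426/37.

426/37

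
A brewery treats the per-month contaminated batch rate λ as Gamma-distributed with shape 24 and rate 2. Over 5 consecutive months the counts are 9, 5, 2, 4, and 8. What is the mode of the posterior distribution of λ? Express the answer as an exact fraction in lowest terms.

Total count: 9 + 5 + 2 + 4 + 8 = 28.
Total exposure: 5 months.
Conjugate update: add total count to the shape and total exposure to the rate, giving Gamma(52, 7).
Posterior mode = (α'−1)/β' = 51/7.

51/7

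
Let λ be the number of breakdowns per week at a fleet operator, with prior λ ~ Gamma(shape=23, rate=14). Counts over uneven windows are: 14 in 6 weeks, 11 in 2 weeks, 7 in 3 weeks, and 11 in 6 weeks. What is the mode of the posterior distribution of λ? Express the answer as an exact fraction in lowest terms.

Total count: 14 + 11 + 7 + 11 = 43.
Total exposure: 6 + 2 + 3 + 6 = 17 weeks.
Gamma(α, β) with Poisson data over total exposure Σt gives posterior Gamma(α+Σx, β+Σt) = Gamma(66, 31).
Posterior mode = (α'−1)/β' = 65/31.

65/31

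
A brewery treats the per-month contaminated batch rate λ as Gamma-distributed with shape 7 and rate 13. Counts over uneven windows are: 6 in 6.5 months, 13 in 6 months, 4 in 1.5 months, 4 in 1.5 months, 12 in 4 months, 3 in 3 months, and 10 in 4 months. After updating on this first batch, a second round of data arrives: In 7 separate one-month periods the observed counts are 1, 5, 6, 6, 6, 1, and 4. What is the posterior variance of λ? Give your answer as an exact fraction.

Total count: 6 + 13 + 4 + 4 + 12 + 3 + 10 = 52.
Total exposure: 6.5 + 6 + 1.5 + 1.5 + 4 + 3 + 4 = 26.5 months.
After the first batch: Gamma(7 + 52, 13 + 26.5) = Gamma(59, 79/2).
Total count: 1 + 5 + 6 + 6 + 6 + 1 + 4 = 29.
Total exposure: 7 months.
After the second batch: Gamma(59 + 29, 79/2 + 7) = Gamma(88, 93/2).
Posterior variance = α'/β'² = 88/(8649/4) = 352/8649.

352/8649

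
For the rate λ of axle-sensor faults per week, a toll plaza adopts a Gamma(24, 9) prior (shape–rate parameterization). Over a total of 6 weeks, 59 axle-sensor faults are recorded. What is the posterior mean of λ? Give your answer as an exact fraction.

Total count 59 over total exposure 6 weeks.
Posterior: α' = 24 + 59 = 83, β' = 9 + 6 = 15.
Posterior mean = α'/β' = 83/15.

83/15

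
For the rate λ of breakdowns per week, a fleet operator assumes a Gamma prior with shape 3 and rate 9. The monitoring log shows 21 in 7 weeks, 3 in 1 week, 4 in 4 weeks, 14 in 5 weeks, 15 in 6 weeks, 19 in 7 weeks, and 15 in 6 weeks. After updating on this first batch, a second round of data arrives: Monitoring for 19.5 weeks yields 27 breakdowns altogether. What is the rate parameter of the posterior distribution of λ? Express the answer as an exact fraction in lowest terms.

129/2

Total count: 21 + 3 + 4 + 14 + 15 + 19 + 15 = 91.
Total exposure: 7 + 1 + 4 + 5 + 6 + 7 + 6 = 36 weeks.
After the first batch: Gamma(3 + 91, 9 + 36) = Gamma(94, 45).
Total count 27 over total exposure 19.5 weeks.
After the second batch: Gamma(94 + 27, 45 + 19.5) = Gamma(121, 129/2).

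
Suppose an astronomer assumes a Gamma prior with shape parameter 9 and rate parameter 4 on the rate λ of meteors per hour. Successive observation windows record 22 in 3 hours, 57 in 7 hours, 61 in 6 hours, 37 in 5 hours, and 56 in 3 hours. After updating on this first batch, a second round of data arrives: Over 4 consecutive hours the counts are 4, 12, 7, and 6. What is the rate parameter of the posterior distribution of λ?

Total count: 22 + 57 + 61 + 37 + 56 = 233.
Total exposure: 3 + 7 + 6 + 5 + 3 = 24 hours.
After the first batch: Gamma(9 + 233, 4 + 24) = Gamma(242, 28).
Total count: 4 + 12 + 7 + 6 = 29.
Total exposure: 4 hours.
After the second batch: Gamma(242 + 29, 28 + 4) = Gamma(271, 32).

32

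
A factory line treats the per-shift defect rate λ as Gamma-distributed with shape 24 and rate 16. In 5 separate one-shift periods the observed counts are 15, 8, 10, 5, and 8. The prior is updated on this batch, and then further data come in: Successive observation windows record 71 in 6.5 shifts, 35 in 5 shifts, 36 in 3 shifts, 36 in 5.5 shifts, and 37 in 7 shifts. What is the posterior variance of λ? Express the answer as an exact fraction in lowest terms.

95/768

Total count: 15 + 8 + 10 + 5 + 8 = 46.
Total exposure: 5 shifts.
After the first batch: Gamma(24 + 46, 16 + 5) = Gamma(70, 21).
Total count: 71 + 35 + 36 + 36 + 37 = 215.
Total exposure: 6.5 + 5 + 3 + 5.5 + 7 = 27 shifts.
After the second batch: Gamma(70 + 215, 21 + 27) = Gamma(285, 48).
Posterior variance = α'/β'² = 285/2304 = 95/768.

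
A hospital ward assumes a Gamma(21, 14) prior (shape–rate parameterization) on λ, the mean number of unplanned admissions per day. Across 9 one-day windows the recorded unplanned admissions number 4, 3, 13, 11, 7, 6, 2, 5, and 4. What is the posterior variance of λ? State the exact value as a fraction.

Total count: 4 + 3 + 13 + 11 + 7 + 6 + 2 + 5 + 4 = 55.
Total exposure: 9 days.
The Gamma prior is conjugate for the Poisson rate, so λ | data ~ Gamma(21+55, 14+9) = Gamma(76, 23).
Posterior variance = α'/β'² = 76/529.

76/529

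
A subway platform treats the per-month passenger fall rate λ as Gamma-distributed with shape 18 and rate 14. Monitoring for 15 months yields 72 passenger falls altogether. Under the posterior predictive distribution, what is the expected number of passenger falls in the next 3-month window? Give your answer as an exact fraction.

270/29

Total count 72 over total exposure 15 months.
By Gamma–Poisson conjugacy, the posterior is Gamma(α + Σx, β + Σt) = Gamma(18 + 72, 14 + 15) = Gamma(90, 29).
Predictive mean over a 3-month window = T·E[λ|data] = 3·90/29 = 270/29.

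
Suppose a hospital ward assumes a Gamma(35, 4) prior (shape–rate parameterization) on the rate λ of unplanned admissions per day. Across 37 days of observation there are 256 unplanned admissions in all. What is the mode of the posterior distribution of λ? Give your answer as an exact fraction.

290/41

Total count 256 over total exposure 37 days.
By Gamma–Poisson conjugacy, the posterior is Gamma(α + Σx, β + Σt) = Gamma(35 + 256, 4 + 37) = Gamma(291, 41).
Posterior mode = (α'−1)/β' = 290/41.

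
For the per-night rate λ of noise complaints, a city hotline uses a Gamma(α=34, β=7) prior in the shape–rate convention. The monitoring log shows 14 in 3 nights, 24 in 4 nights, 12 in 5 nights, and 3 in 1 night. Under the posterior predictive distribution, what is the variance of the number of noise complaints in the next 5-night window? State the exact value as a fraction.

435/16

Total count: 14 + 24 + 12 + 3 = 53.
Total exposure: 3 + 4 + 5 + 1 = 13 nights.
Gamma(α, β) with Poisson data over total exposure Σt gives posterior Gamma(α+Σx, β+Σt) = Gamma(87, 20).
The posterior predictive for a window of length T is Negative Binomial with variance T·α'·(β'+T)/β'² = 5·87·25/400 = 435/16.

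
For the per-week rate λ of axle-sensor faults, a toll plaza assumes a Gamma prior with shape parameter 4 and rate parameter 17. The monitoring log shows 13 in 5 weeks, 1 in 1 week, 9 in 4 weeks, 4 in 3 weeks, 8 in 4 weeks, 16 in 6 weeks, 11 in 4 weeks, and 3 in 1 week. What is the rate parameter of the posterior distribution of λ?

45

Total count: 13 + 1 + 9 + 4 + 8 + 16 + 11 + 3 = 65.
Total exposure: 5 + 1 + 4 + 3 + 4 + 6 + 4 + 1 = 28 weeks.
The Gamma prior is conjugate for the Poisson rate, so λ | data ~ Gamma(4+65, 17+28) = Gamma(69, 45).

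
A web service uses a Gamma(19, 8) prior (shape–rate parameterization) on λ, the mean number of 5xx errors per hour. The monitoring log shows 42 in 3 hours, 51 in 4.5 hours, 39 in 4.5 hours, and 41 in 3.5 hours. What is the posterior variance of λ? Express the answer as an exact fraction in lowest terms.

768/2209

Total count: 42 + 51 + 39 + 41 = 173.
Total exposure: 3 + 4.5 + 4.5 + 3.5 = 15.5 hours.
Posterior: α' = 19 + 173 = 192, β' = 8 + 15.5 = 47/2.
Posterior variance = α'/β'² = 192/(2209/4) = 768/2209.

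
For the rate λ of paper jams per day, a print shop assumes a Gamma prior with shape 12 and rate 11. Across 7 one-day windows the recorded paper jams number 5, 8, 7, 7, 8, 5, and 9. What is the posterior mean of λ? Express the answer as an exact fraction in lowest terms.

61/18

Total count: 5 + 8 + 7 + 7 + 8 + 5 + 9 = 49.
Total exposure: 7 days.
Posterior: α' = 12 + 49 = 61, β' = 11 + 7 = 18.
Posterior mean = α'/β' = 61/18.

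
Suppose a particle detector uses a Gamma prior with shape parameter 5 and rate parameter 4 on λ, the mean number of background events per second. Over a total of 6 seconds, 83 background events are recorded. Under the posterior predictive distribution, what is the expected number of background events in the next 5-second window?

Total count 83 over total exposure 6 seconds.
By Gamma–Poisson conjugacy, the posterior is Gamma(α + Σx, β + Σt) = Gamma(5 + 83, 4 + 6) = Gamma(88, 10).
Predictive mean over a 5-second window = T·E[λ|data] = 5·88/10 = 44.

44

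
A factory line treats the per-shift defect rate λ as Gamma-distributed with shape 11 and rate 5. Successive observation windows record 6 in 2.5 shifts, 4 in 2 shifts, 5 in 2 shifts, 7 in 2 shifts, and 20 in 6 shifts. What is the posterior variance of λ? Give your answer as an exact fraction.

212/1521

Total count: 6 + 4 + 5 + 7 + 20 = 42.
Total exposure: 2.5 + 2 + 2 + 2 + 6 = 14.5 shifts.
Conjugate update: add total count to the shape and total exposure to the rate, giving Gamma(53, 39/2).
Posterior variance = α'/β'² = 53/(1521/4) = 212/1521.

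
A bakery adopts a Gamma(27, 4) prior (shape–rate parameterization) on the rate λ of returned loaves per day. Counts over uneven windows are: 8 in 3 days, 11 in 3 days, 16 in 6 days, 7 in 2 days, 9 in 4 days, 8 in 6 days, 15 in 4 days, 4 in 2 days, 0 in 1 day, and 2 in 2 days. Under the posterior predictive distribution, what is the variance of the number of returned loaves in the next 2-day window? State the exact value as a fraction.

8346/1369

Total count: 8 + 11 + 16 + 7 + 9 + 8 + 15 + 4 + 0 + 2 = 80.
Total exposure: 3 + 3 + 6 + 2 + 4 + 6 + 4 + 2 + 1 + 2 = 33 days.
Conjugate update: add total count to the shape and total exposure to the rate, giving Gamma(107, 37).
The posterior predictive for a window of length T is Negative Binomial with variance T·α'·(β'+T)/β'² = 2·107·39/1369 = 8346/1369.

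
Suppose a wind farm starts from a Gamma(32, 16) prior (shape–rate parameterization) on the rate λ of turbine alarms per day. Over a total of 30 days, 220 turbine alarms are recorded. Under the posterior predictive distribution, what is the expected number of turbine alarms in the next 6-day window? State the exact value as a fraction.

Total count 220 over total exposure 30 days.
Posterior: α' = 32 + 220 = 252, β' = 16 + 30 = 46.
Predictive mean over a 6-day window = T·E[λ|data] = 6·252/46 = 756/23.

756/23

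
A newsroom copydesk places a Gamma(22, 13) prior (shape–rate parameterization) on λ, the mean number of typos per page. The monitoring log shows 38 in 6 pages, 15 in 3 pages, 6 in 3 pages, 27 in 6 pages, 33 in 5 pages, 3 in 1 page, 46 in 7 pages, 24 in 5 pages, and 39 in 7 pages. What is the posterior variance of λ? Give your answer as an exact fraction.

253/3136

Total count: 38 + 15 + 6 + 27 + 33 + 3 + 46 + 24 + 39 = 231.
Total exposure: 6 + 3 + 3 + 6 + 5 + 1 + 7 + 5 + 7 = 43 pages.
Posterior: α' = 22 + 231 = 253, β' = 13 + 43 = 56.
Posterior variance = α'/β'² = 253/3136.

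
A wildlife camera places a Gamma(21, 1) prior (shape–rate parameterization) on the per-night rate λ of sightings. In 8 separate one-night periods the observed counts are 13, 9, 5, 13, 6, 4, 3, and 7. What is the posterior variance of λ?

Total count: 13 + 9 + 5 + 13 + 6 + 4 + 3 + 7 = 60.
Total exposure: 8 nights.
Conjugate update: add total count to the shape and total exposure to the rate, giving Gamma(81, 9).
Posterior variance = α'/β'² = 81/81 = 1.

1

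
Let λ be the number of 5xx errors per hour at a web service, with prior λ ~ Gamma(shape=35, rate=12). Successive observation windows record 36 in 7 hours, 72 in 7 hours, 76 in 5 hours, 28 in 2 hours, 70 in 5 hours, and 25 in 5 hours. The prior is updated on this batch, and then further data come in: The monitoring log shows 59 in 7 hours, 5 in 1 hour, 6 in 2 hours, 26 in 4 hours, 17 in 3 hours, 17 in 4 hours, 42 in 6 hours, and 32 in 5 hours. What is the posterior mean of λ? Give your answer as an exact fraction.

Total count: 36 + 72 + 76 + 28 + 70 + 25 = 307.
Total exposure: 7 + 7 + 5 + 2 + 5 + 5 = 31 hours.
After the first batch: Gamma(35 + 307, 12 + 31) = Gamma(342, 43).
Total count: 59 + 5 + 6 + 26 + 17 + 17 + 42 + 32 = 204.
Total exposure: 7 + 1 + 2 + 4 + 3 + 4 + 6 + 5 = 32 hours.
After the second batch: Gamma(342 + 204, 43 + 32) = Gamma(546, 75).
Posterior mean = α'/β' = 546/75 = 182/25.

182/25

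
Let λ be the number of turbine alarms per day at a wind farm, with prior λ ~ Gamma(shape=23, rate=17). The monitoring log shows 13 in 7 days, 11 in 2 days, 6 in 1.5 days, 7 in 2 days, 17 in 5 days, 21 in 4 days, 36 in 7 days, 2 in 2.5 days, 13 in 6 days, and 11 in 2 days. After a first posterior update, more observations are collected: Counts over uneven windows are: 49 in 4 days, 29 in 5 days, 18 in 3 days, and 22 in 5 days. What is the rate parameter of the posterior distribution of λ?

73

Total count: 13 + 11 + 6 + 7 + 17 + 21 + 36 + 2 + 13 + 11 = 137.
Total exposure: 7 + 2 + 1.5 + 2 + 5 + 4 + 7 + 2.5 + 6 + 2 = 39 days.
After the first batch: Gamma(23 + 137, 17 + 39) = Gamma(160, 56).
Total count: 49 + 29 + 18 + 22 = 118.
Total exposure: 4 + 5 + 3 + 5 = 17 days.
After the second batch: Gamma(160 + 118, 56 + 17) = Gamma(278, 73).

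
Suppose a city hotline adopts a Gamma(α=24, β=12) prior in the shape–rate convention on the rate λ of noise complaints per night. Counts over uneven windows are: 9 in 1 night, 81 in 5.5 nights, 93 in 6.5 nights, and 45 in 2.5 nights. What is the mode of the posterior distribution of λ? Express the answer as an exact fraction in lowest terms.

Total count: 9 + 81 + 93 + 45 = 228.
Total exposure: 1 + 5.5 + 6.5 + 2.5 = 15.5 nights.
Conjugate update: add total count to the shape and total exposure to the rate, giving Gamma(252, 55/2).
Posterior mode = (α'−1)/β' = 251/(55/2) = 502/55.

502/55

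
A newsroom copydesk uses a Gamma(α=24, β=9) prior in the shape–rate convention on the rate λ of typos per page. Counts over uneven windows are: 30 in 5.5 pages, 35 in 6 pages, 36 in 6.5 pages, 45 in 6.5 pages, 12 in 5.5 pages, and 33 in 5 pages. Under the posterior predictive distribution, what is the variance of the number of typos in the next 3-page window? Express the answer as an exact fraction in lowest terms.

30315/1936

Total count: 30 + 35 + 36 + 45 + 12 + 33 = 191.
Total exposure: 5.5 + 6 + 6.5 + 6.5 + 5.5 + 5 = 35 pages.
By Gamma–Poisson conjugacy, the posterior is Gamma(α + Σx, β + Σt) = Gamma(24 + 191, 9 + 35) = Gamma(215, 44).
The posterior predictive for a window of length T is Negative Binomial with variance T·α'·(β'+T)/β'² = 3·215·47/1936 = 30315/1936.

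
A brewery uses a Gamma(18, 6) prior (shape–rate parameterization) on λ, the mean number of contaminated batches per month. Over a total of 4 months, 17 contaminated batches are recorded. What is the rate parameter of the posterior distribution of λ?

10

Total count 17 over total exposure 4 months.
Posterior: α' = 18 + 17 = 35, β' = 6 + 4 = 10.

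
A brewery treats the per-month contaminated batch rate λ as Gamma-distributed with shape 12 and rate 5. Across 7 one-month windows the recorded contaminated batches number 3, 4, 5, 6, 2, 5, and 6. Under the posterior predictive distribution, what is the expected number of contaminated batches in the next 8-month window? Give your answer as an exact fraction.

86/3

Total count: 3 + 4 + 5 + 6 + 2 + 5 + 6 = 31.
Total exposure: 7 months.
By Gamma–Poisson conjugacy, the posterior is Gamma(α + Σx, β + Σt) = Gamma(12 + 31, 5 + 7) = Gamma(43, 12).
Predictive mean over an 8-month window = T·E[λ|data] = 8·43/12 = 86/3.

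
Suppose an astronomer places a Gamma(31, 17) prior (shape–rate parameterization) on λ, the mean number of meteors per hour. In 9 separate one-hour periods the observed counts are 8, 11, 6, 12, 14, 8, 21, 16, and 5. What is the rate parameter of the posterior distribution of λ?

Total count: 8 + 11 + 6 + 12 + 14 + 8 + 21 + 16 + 5 = 101.
Total exposure: 9 hours.
Conjugate update: add total count to the shape and total exposure to the rate, giving Gamma(132, 26).

26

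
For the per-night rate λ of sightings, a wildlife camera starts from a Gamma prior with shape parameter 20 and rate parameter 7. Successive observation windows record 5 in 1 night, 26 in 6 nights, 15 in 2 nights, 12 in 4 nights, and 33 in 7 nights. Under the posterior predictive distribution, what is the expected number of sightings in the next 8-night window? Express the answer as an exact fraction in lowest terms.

Total count: 5 + 26 + 15 + 12 + 33 = 91.
Total exposure: 1 + 6 + 2 + 4 + 7 = 20 nights.
The Gamma prior is conjugate for the Poisson rate, so λ | data ~ Gamma(20+91, 7+20) = Gamma(111, 27).
Predictive mean over an 8-night window = T·E[λ|data] = 8·111/27 = 296/9.

296/9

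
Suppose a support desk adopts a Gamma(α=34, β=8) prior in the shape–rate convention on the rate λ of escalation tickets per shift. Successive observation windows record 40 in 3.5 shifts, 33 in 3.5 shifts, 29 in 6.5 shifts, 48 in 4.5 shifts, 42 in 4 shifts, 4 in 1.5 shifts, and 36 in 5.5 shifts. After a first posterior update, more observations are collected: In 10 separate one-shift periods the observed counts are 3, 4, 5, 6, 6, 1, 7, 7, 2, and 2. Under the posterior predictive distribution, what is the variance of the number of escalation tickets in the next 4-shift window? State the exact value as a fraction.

Total count: 40 + 33 + 29 + 48 + 42 + 4 + 36 = 232.
Total exposure: 3.5 + 3.5 + 6.5 + 4.5 + 4 + 1.5 + 5.5 = 29 shifts.
After the first batch: Gamma(34 + 232, 8 + 29) = Gamma(266, 37).
Total count: 3 + 4 + 5 + 6 + 6 + 1 + 7 + 7 + 2 + 2 = 43.
Total exposure: 10 shifts.
After the second batch: Gamma(266 + 43, 37 + 10) = Gamma(309, 47).
The posterior predictive for a window of length T is Negative Binomial with variance T·α'·(β'+T)/β'² = 4·309·51/2209 = 63036/2209.

63036/2209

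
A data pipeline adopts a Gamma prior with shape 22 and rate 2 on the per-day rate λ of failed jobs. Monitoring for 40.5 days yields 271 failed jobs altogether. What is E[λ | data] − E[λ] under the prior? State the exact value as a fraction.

Total count 271 over total exposure 40.5 days.
Gamma(α, β) with Poisson data over total exposure Σt gives posterior Gamma(α+Σx, β+Σt) = Gamma(293, 85/2).
Posterior mean = 293/(85/2) = 586/85; prior mean = 22/2 = 11. Difference = 586/85 − 11 = -349/85.

-349/85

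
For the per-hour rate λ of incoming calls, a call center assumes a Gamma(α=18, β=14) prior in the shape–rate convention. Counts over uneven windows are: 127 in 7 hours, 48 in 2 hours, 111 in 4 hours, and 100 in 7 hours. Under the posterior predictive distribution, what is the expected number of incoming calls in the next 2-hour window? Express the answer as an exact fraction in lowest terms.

Total count: 127 + 48 + 111 + 100 = 386.
Total exposure: 7 + 2 + 4 + 7 = 20 hours.
Posterior: α' = 18 + 386 = 404, β' = 14 + 20 = 34.
Predictive mean over a 2-hour window = T·E[λ|data] = 2·404/34 = 404/17.

404/17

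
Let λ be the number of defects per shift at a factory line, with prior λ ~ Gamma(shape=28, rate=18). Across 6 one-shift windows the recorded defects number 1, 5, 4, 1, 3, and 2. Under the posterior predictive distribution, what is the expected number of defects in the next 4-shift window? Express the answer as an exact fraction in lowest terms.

Total count: 1 + 5 + 4 + 1 + 3 + 2 = 16.
Total exposure: 6 shifts.
By Gamma–Poisson conjugacy, the posterior is Gamma(α + Σx, β + Σt) = Gamma(28 + 16, 18 + 6) = Gamma(44, 24).
Predictive mean over a 4-shift window = T·E[λ|data] = 4·44/24 = 22/3.

22/3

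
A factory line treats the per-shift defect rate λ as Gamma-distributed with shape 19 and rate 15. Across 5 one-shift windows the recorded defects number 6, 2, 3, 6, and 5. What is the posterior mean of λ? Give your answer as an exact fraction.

41/20

Total count: 6 + 2 + 3 + 6 + 5 = 22.
Total exposure: 5 shifts.
Conjugate update: add total count to the shape and total exposure to the rate, giving Gamma(41, 20).
Posterior mean = α'/β' = 41/20.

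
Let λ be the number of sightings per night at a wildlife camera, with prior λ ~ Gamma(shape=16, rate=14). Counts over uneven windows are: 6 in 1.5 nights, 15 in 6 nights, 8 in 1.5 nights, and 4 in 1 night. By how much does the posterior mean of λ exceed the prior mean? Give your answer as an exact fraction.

Total count: 6 + 15 + 8 + 4 = 33.
Total exposure: 1.5 + 6 + 1.5 + 1 = 10 nights.
Posterior: α' = 16 + 33 = 49, β' = 14 + 10 = 24.
Posterior mean = 49/24 = 49/24; prior mean = 16/14 = 8/7. Difference = 49/24 − 8/7 = 151/168.

151/168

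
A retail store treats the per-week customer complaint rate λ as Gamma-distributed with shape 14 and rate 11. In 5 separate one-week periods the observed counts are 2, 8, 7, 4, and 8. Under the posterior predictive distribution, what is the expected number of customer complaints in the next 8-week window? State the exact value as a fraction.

43/2

Total count: 2 + 8 + 7 + 4 + 8 = 29.
Total exposure: 5 weeks.
Gamma(α, β) with Poisson data over total exposure Σt gives posterior Gamma(α+Σx, β+Σt) = Gamma(43, 16).
Predictive mean over an 8-week window = T·E[λ|data] = 8·43/16 = 43/2.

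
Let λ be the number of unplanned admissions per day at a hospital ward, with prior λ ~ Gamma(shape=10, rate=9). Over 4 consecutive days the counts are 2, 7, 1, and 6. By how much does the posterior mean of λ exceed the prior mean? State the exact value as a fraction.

8/9

Total count: 2 + 7 + 1 + 6 = 16.
Total exposure: 4 days.
Gamma(α, β) with Poisson data over total exposure Σt gives posterior Gamma(α+Σx, β+Σt) = Gamma(26, 13).
Posterior mean = 26/13 = 2; prior mean = 10/9 = 10/9. Difference = 2 − 10/9 = 8/9.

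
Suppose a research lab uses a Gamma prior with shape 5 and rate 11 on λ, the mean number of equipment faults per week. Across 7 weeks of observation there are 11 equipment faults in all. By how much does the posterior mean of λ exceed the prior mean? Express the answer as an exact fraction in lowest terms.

43/99

Total count 11 over total exposure 7 weeks.
The Gamma prior is conjugate for the Poisson rate, so λ | data ~ Gamma(5+11, 11+7) = Gamma(16, 18).
Posterior mean = 16/18 = 8/9; prior mean = 5/11 = 5/11. Difference = 8/9 − 5/11 = 43/99.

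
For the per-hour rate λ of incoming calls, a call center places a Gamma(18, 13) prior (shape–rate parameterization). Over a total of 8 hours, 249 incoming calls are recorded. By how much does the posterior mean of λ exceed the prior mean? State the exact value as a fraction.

Total count 249 over total exposure 8 hours.
The Gamma prior is conjugate for the Poisson rate, so λ | data ~ Gamma(18+249, 13+8) = Gamma(267, 21).
Posterior mean = 267/21 = 89/7; prior mean = 18/13 = 18/13. Difference = 89/7 − 18/13 = 1031/91.

1031/91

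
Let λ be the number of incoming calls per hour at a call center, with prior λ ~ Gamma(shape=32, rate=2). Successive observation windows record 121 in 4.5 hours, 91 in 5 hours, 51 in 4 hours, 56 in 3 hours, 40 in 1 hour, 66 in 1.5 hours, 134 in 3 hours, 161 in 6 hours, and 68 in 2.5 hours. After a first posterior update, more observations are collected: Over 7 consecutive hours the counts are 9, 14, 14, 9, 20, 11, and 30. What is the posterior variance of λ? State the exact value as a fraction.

3708/6241

Total count: 121 + 91 + 51 + 56 + 40 + 66 + 134 + 161 + 68 = 788.
Total exposure: 4.5 + 5 + 4 + 3 + 1 + 1.5 + 3 + 6 + 2.5 = 30.5 hours.
After the first batch: Gamma(32 + 788, 2 + 30.5) = Gamma(820, 65/2).
Total count: 9 + 14 + 14 + 9 + 20 + 11 + 30 = 107.
Total exposure: 7 hours.
After the second batch: Gamma(820 + 107, 65/2 + 7) = Gamma(927, 79/2).
Posterior variance = α'/β'² = 927/(6241/4) = 3708/6241.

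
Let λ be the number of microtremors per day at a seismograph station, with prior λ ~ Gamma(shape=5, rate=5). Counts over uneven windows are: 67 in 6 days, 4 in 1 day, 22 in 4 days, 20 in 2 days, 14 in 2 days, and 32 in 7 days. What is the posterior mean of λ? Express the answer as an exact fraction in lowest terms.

164/27

Total count: 67 + 4 + 22 + 20 + 14 + 32 = 159.
Total exposure: 6 + 1 + 4 + 2 + 2 + 7 = 22 days.
By Gamma–Poisson conjugacy, the posterior is Gamma(α + Σx, β + Σt) = Gamma(5 + 159, 5 + 22) = Gamma(164, 27).
Posterior mean = α'/β' = 164/27.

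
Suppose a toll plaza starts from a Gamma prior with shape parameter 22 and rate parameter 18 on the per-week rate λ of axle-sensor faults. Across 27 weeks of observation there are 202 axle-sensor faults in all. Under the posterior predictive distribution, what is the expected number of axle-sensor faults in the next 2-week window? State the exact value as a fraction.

Total count 202 over total exposure 27 weeks.
By Gamma–Poisson conjugacy, the posterior is Gamma(α + Σx, β + Σt) = Gamma(22 + 202, 18 + 27) = Gamma(224, 45).
Predictive mean over a 2-week window = T·E[λ|data] = 2·224/45 = 448/45.

448/45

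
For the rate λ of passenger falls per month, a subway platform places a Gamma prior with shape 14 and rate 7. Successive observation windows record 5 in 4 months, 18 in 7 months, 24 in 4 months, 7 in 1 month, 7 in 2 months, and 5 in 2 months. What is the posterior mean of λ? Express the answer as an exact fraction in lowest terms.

Total count: 5 + 18 + 24 + 7 + 7 + 5 = 66.
Total exposure: 4 + 7 + 4 + 1 + 2 + 2 = 20 months.
Conjugate update: add total count to the shape and total exposure to the rate, giving Gamma(80, 27).
Posterior mean = α'/β' = 80/27.

80/27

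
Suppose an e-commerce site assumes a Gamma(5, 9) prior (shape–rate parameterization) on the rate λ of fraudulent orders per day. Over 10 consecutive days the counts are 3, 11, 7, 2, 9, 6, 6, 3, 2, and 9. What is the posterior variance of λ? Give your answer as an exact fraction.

63/361

Total count: 3 + 11 + 7 + 2 + 9 + 6 + 6 + 3 + 2 + 9 = 58.
Total exposure: 10 days.
Posterior: α' = 5 + 58 = 63, β' = 9 + 10 = 19.
Posterior variance = α'/β'² = 63/361.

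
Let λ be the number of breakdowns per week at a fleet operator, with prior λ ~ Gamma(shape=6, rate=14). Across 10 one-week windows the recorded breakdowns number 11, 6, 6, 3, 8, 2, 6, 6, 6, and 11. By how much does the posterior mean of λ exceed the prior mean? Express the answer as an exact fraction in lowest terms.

425/168

Total count: 11 + 6 + 6 + 3 + 8 + 2 + 6 + 6 + 6 + 11 = 65.
Total exposure: 10 weeks.
Posterior: α' = 6 + 65 = 71, β' = 14 + 10 = 24.
Posterior mean = 71/24 = 71/24; prior mean = 6/14 = 3/7. Difference = 71/24 − 3/7 = 425/168.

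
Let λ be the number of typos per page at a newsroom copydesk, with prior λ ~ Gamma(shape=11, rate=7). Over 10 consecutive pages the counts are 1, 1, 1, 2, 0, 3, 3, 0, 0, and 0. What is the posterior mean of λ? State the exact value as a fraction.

22/17

Total count: 1 + 1 + 1 + 2 + 0 + 3 + 3 + 0 + 0 + 0 = 11.
Total exposure: 10 pages.
Gamma(α, β) with Poisson data over total exposure Σt gives posterior Gamma(α+Σx, β+Σt) = Gamma(22, 17).
Posterior mean = α'/β' = 22/17.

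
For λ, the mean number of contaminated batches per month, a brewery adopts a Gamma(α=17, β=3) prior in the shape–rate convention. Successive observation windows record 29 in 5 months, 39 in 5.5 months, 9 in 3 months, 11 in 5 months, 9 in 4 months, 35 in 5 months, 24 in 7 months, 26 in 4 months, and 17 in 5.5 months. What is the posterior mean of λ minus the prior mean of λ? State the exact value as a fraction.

-151/141

Total count: 29 + 39 + 9 + 11 + 9 + 35 + 24 + 26 + 17 = 199.
Total exposure: 5 + 5.5 + 3 + 5 + 4 + 5 + 7 + 4 + 5.5 = 44 months.
Posterior: α' = 17 + 199 = 216, β' = 3 + 44 = 47.
Posterior mean = 216/47 = 216/47; prior mean = 17/3 = 17/3. Difference = 216/47 − 17/3 = -151/141.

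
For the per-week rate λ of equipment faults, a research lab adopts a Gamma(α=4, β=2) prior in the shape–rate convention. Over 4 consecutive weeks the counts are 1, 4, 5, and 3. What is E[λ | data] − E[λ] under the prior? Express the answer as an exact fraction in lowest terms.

5/6

Total count: 1 + 4 + 5 + 3 = 13.
Total exposure: 4 weeks.
Gamma(α, β) with Poisson data over total exposure Σt gives posterior Gamma(α+Σx, β+Σt) = Gamma(17, 6).
Posterior mean = 17/6 = 17/6; prior mean = 4/2 = 2. Difference = 17/6 − 2 = 5/6.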